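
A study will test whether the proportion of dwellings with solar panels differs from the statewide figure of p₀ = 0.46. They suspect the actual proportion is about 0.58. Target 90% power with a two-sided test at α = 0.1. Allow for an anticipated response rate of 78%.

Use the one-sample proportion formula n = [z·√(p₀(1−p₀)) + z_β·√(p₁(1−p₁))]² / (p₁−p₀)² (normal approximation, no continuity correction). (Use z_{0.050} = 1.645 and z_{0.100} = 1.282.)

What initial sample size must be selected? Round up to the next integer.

n = 188

n = [z_{α/2}·√(p₀q₀) + z_β·√(p₁q₁)]² / (p₁ − p₀)²
  = [1.645·√(0.46·0.54) + 1.282·√(0.58·0.42)]² / (0.12)²
  = [1.645·0.4984 + 1.282·0.4936]² / 0.0144
  = [1.4526]² / 0.0144
  = 146.53
Adjust for 78% response: 146.53 / 0.78 = 187.86.
Round up → n = 188.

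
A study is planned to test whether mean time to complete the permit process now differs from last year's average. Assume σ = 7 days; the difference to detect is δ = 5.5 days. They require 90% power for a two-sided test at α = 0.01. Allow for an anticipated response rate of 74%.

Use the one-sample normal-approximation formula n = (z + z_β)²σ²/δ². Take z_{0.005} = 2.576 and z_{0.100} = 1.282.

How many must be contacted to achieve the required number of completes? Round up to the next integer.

n = 33

n = (z_{α/2} + z_β)² · σ² / δ²
  = (2.576 + 1.282)² · 7² / 5.5²
  = 14.8842 · 49 / 30.25
  = 24.11
Adjust for 74% response: 24.11 / 0.74 = 32.58.
Round up → n = 33.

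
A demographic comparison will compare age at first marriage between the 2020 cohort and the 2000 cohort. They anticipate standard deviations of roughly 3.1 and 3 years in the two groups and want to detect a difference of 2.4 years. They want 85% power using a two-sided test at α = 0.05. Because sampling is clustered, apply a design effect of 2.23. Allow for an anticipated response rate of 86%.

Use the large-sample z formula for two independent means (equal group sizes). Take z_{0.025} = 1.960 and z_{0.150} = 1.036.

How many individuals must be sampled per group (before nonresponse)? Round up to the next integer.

n = (z_{α/2} + z_β)² · (σ₁² + σ₂²) / δ²
  = (1.960 + 1.036)² · (3.1² + 3² = 18.61) / 2.4²
  = 8.9760 · 18.61 / 5.76
  = 29.00
Design effect: 2.23 × 29.00 = 64.67.
Adjust for 86% response: 64.67 / 0.86 = 75.20.
Round up → n = 76 per group.

n = 76 per group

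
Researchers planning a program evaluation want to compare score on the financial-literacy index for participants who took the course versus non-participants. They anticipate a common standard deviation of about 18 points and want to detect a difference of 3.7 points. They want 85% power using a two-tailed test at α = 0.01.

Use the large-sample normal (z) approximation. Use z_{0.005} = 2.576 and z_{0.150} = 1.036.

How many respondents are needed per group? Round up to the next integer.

n = 618 per group

n = (z_{α/2} + z_β)² · (σ₁² + σ₂²) / δ²
  = (2.576 + 1.036)² · (2·18² = 648) / 3.7²
  = 13.0465 · 648 / 13.69
  = 617.54
Round up → n = 618 per group.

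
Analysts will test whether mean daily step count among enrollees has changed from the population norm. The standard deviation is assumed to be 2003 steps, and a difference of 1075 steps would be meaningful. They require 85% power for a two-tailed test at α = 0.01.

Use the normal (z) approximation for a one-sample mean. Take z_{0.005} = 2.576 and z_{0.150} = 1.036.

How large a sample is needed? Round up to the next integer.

n = (z_{α/2} + z_β)² · σ² / δ²
  = (2.576 + 1.036)² · 2003² / 1075²
  = 13.0465 · 4012009 / 1155625
  = 45.29
Round up → n = 46.

n = 46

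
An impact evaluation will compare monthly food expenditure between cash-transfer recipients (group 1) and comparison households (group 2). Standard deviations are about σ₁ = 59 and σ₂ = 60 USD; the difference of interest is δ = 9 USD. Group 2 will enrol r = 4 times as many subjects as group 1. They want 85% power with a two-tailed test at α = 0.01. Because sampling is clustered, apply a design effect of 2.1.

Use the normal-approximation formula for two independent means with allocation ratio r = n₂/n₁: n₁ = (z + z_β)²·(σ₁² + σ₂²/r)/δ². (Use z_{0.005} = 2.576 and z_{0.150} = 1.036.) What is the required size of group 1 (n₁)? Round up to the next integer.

n₁ = (z_{α/2} + z_β)² · (σ₁² + σ₂²/r) / δ²
   = (2.576 + 1.036)² · (59² + 60²/4) / 9²
   = 13.0465 · (3481 + 900) / 81
   = 13.0465 · 4381 / 81
   = 705.64
Design effect: 2.1 × 705.64 = 1481.85.
Round up → n₁ = 1482; n₂ = r·n₁ = 4 × 1482 = 5928.

n₁ = 1482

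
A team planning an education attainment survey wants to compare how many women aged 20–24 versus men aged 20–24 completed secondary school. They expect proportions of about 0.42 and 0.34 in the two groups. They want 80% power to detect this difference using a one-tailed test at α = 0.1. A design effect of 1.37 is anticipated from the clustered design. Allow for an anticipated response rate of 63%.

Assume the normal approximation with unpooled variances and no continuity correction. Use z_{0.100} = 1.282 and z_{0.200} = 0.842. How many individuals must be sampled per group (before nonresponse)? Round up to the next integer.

n = 718 per group

n = (z_α + z_β)² · [p₁(1−p₁) + p₂(1−p₂)] / (p₁ − p₂)²
  = (1.282 + 0.842)² · (0.42·0.58 + 0.34·0.66) / (0.08)²
  = (2.124)² · (0.2436 + 0.2244) / 0.0064
  = 4.5114 · 0.4680 / 0.0064
  = 329.89
Design effect: 1.37 × 329.89 = 451.96.
Adjust for 63% response: 451.96 / 0.63 = 717.39.
Round up → n = 718 per group.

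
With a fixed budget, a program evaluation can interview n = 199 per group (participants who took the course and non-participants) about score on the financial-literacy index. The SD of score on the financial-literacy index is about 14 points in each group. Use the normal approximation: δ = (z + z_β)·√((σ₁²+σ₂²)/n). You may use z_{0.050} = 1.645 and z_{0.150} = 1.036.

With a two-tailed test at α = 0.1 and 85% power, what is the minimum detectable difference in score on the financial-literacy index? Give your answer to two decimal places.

δ = (z_{α/2} + z_β) · √((σ₁²+σ₂²)/n)
  = (1.645 + 1.036) · √(392/199)
  = 2.681 · √1.9698
  = 2.681 · 1.4035
  = 3.7628

Minimum detectable difference ≈ 3.76 points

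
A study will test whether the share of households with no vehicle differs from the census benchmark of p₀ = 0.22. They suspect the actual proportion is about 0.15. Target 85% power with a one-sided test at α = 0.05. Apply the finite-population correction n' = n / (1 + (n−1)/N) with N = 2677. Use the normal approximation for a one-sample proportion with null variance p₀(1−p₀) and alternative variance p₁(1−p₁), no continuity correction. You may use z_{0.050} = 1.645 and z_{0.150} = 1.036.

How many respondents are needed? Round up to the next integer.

n = 209

n = [z_α·√(p₀q₀) + z_β·√(p₁q₁)]² / (p₁ − p₀)²
  = [1.645·√(0.22·0.78) + 1.036·√(0.15·0.85)]² / (-0.07)²
  = [1.645·0.4142 + 1.036·0.3571]² / 0.0049
  = [1.0514]² / 0.0049
  = 225.58
Finite-population correction (N = 2677): 225.58 / (1 + (225.58 − 1)/2677) = 208.12.
Round up → n = 209.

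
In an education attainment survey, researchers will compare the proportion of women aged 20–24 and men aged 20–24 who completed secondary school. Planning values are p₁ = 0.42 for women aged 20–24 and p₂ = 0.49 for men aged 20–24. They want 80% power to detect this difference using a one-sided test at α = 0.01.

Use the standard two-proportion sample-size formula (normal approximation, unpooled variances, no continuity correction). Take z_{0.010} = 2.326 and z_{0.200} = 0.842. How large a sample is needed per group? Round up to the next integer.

n = (z_α + z_β)² · [p₁(1−p₁) + p₂(1−p₂)] / (p₁ − p₂)²
  = (2.326 + 0.842)² · (0.42·0.58 + 0.49·0.51) / (-0.07)²
  = (3.168)² · (0.2436 + 0.2499) / 0.0049
  = 10.0362 · 0.4935 / 0.0049
  = 1010.79
Round up → n = 1011 per group.

n = 1011 per group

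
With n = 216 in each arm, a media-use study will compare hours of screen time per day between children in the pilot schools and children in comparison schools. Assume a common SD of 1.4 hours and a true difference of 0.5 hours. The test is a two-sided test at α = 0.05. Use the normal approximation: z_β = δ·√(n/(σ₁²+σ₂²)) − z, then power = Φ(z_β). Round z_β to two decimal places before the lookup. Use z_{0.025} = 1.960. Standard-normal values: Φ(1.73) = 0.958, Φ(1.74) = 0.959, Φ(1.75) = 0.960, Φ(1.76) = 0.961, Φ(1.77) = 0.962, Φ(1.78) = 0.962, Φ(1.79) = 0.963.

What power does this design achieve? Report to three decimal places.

Power ≈ 0.960

z_β = δ·√(n/(σ₁²+σ₂²)) − z_{α/2}
    = 0.5 · √(216/3.92) − 1.960
    = 0.5 · 7.42307 − 1.960
    = 3.7115 − 1.960 = 1.7515 → 1.75
Power = Φ(1.75) = 0.960.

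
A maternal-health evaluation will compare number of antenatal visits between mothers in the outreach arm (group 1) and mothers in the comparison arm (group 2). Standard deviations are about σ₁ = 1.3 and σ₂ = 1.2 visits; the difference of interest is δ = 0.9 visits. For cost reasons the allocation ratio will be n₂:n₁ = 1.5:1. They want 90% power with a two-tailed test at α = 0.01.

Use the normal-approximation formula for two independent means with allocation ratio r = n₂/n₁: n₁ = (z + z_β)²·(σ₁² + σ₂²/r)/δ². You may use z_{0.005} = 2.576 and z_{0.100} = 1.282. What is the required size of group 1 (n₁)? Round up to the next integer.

n₁ = (z_{α/2} + z_β)² · (σ₁² + σ₂²/r) / δ²
   = (2.576 + 1.282)² · (1.3² + 1.2²/1.5) / 0.9²
   = 14.8842 · (1.69 + 0.96) / 0.81
   = 14.8842 · 2.65 / 0.81
   = 48.70
Round up → n₁ = 49; n₂ = r·n₁ = 1.5 × 49 = 74.

n₁ = 49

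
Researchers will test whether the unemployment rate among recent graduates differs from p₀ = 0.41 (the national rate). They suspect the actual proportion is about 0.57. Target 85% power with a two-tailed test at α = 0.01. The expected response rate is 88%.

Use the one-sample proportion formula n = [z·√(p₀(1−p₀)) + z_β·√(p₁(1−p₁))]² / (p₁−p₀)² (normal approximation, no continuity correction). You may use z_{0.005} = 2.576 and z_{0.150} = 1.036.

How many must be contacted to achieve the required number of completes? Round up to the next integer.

n = 141

n = [z_{α/2}·√(p₀q₀) + z_β·√(p₁q₁)]² / (p₁ − p₀)²
  = [2.576·√(0.41·0.59) + 1.036·√(0.57·0.43)]² / (0.16)²
  = [2.576·0.4918 + 1.036·0.4951]² / 0.0256
  = [1.7799]² / 0.0256
  = 123.75
Adjust for 88% response: 123.75 / 0.88 = 140.62.
Round up → n = 141.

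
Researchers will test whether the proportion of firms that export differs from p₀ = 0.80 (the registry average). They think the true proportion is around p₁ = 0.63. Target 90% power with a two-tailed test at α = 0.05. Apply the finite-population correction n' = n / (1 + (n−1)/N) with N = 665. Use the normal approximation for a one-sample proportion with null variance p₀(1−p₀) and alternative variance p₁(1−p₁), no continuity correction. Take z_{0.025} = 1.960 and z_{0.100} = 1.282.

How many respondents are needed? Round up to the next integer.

n = [z_{α/2}·√(p₀q₀) + z_β·√(p₁q₁)]² / (p₁ − p₀)²
  = [1.960·√(0.80·0.20) + 1.282·√(0.63·0.37)]² / (-0.17)²
  = [1.960·0.4000 + 1.282·0.4828]² / 0.0289
  = [1.4030]² / 0.0289
  = 68.11
Finite-population correction (N = 665): 68.11 / (1 + (68.11 − 1)/665) = 61.86.
Round up → n = 62.

n = 62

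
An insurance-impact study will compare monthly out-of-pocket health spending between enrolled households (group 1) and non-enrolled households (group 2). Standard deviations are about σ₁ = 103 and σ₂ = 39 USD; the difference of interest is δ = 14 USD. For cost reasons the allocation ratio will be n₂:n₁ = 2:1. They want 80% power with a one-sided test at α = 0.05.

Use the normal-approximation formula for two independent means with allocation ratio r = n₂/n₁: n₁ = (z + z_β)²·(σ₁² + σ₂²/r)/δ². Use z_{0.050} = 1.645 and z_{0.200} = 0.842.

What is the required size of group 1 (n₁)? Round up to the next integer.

n₁ = 359

n₁ = (z_α + z_β)² · (σ₁² + σ₂²/r) / δ²
   = (1.645 + 0.842)² · (103² + 39²/2) / 14²
   = 6.1852 · (10609 + 760.5) / 196
   = 6.1852 · 11369.5 / 196
   = 358.79
Round up → n₁ = 359; n₂ = r·n₁ = 2 × 359 = 718.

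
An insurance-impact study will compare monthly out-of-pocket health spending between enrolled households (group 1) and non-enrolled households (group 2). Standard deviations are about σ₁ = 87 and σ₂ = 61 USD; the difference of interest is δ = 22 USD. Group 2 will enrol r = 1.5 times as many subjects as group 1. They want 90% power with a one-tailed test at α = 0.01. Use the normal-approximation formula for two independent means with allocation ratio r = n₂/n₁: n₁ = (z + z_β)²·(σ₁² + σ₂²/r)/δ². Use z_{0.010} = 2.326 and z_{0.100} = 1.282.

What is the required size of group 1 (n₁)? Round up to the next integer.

n₁ = (z_α + z_β)² · (σ₁² + σ₂²/r) / δ²
   = (2.326 + 1.282)² · (87² + 61²/1.5) / 22²
   = 13.0177 · (7569 + 2480.7) / 484
   = 13.0177 · 10049.7 / 484
   = 270.30
Round up → n₁ = 271; n₂ = r·n₁ = 1.5 × 271 = 407.

n₁ = 271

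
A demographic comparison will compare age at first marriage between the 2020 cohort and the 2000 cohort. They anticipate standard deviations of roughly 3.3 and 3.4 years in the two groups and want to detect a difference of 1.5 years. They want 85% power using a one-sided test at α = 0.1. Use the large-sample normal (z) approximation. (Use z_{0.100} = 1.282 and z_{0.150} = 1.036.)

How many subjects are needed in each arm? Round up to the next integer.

n = (z_α + z_β)² · (σ₁² + σ₂²) / δ²
  = (1.282 + 1.036)² · (3.3² + 3.4² = 22.45) / 1.5²
  = 5.3731 · 22.45 / 2.25
  = 53.61
Round up → n = 54 per group.

n = 54 per group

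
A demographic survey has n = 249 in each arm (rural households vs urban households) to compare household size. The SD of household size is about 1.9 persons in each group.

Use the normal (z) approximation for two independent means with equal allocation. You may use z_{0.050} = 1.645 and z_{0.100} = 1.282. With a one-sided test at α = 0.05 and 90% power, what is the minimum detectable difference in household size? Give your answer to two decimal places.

Minimum detectable difference ≈ 0.50 persons

δ = (z_α + z_β) · √((σ₁²+σ₂²)/n)
  = (1.645 + 1.282) · √(7.22/249)
  = 2.927 · √0.029
  = 2.927 · 0.1703
  = 0.4984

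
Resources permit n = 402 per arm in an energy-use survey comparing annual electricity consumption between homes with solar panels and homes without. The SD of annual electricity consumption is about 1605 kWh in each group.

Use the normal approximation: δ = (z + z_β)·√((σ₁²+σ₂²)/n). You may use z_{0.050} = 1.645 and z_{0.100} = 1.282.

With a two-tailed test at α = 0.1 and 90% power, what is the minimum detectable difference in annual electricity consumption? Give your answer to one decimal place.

Minimum detectable difference ≈ 331.4 kWh

δ = (z_{α/2} + z_β) · √((σ₁²+σ₂²)/n)
  = (1.645 + 1.282) · √(5152050/402)
  = 2.927 · √12816.0
  = 2.927 · 113.2080
  = 331.3597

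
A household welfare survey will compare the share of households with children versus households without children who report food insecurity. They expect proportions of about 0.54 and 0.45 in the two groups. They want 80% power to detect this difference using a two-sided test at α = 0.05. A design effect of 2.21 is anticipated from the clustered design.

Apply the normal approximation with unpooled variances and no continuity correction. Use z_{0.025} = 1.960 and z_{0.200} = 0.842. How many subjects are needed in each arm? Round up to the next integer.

n = (z_{α/2} + z_β)² · [p₁(1−p₁) + p₂(1−p₂)] / (p₁ − p₂)²
  = (1.960 + 0.842)² · (0.54·0.46 + 0.45·0.55) / (0.09)²
  = (2.802)² · (0.2484 + 0.2475) / 0.0081
  = 7.8512 · 0.4959 / 0.0081
  = 480.67
Design effect: 2.21 × 480.67 = 1062.28.
Round up → n = 1063 per group.

n = 1063 per group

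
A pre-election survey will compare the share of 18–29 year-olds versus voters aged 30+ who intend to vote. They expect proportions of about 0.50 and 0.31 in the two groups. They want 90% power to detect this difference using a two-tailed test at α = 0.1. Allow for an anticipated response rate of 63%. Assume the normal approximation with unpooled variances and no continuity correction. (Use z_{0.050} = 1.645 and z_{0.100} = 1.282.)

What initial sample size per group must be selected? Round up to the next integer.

n = 175 per group

n = (z_{α/2} + z_β)² · [p₁(1−p₁) + p₂(1−p₂)] / (p₁ − p₂)²
  = (1.645 + 1.282)² · (0.50·0.50 + 0.31·0.69) / (0.19)²
  = (2.927)² · (0.2500 + 0.2139) / 0.0361
  = 8.5673 · 0.4639 / 0.0361
  = 110.09
Adjust for 63% response: 110.09 / 0.63 = 174.75.
Round up → n = 175 per group.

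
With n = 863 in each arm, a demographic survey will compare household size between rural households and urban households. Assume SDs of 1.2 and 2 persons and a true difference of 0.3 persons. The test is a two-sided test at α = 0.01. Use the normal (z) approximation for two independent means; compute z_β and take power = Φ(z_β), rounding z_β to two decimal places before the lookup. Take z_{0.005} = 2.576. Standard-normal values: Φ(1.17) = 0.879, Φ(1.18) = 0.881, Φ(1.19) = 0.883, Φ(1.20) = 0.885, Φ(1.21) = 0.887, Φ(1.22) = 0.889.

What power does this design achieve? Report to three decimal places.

Power ≈ 0.885

z_β = δ·√(n/(σ₁²+σ₂²)) − z_{α/2}
    = 0.3 · √(863/5.44) − 2.576
    = 0.3 · 12.59523 − 2.576
    = 3.7786 − 2.576 = 1.2026 → 1.20
Power = Φ(1.20) = 0.885.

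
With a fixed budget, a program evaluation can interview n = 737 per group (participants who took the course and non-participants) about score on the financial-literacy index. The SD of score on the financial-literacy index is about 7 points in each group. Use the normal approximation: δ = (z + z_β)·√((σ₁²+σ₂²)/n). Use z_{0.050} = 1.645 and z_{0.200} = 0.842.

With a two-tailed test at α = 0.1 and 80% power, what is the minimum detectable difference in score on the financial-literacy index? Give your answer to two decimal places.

Minimum detectable difference ≈ 0.91 points

δ = (z_{α/2} + z_β) · √((σ₁²+σ₂²)/n)
  = (1.645 + 0.842) · √(98/737)
  = 2.487 · √0.13297
  = 2.487 · 0.3647
  = 0.9069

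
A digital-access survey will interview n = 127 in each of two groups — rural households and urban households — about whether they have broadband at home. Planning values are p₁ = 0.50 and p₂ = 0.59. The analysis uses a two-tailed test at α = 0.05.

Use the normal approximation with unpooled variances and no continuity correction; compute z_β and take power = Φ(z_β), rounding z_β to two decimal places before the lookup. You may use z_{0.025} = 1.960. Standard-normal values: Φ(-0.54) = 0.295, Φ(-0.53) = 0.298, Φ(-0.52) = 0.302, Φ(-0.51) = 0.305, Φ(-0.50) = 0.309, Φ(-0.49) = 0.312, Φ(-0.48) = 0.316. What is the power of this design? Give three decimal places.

Power ≈ 0.305

z_β = |p₁−p₂|·√(n/[p₁q₁+p₂q₂]) − z_{α/2}
    = 0.09 · √(127/0.4919) − 1.960
    = 0.09 · 16.0681 − 1.960
    = 1.4461 − 1.960 = -0.5139 → -0.51
Power = Φ(-0.51) = 0.305.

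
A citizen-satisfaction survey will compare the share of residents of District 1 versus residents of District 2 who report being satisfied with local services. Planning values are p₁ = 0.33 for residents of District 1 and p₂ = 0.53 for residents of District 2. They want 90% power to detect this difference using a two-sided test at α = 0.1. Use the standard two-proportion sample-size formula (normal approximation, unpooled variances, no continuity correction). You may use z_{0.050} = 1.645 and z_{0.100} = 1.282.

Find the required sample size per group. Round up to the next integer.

n = (z_{α/2} + z_β)² · [p₁(1−p₁) + p₂(1−p₂)] / (p₁ − p₂)²
  = (1.645 + 1.282)² · (0.33·0.67 + 0.53·0.47) / (-0.20)²
  = (2.927)² · (0.2211 + 0.2491) / 0.0400
  = 8.5673 · 0.4702 / 0.0400
  = 100.71
Round up → n = 101 per group.

n = 101 per group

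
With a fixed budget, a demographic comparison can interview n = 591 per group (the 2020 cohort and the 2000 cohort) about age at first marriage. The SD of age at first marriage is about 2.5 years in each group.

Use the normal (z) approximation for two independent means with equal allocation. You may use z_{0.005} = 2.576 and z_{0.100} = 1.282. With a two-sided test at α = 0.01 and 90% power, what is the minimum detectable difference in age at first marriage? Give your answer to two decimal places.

Minimum detectable difference ≈ 0.56 years

δ = (z_{α/2} + z_β) · √((σ₁²+σ₂²)/n)
  = (2.576 + 1.282) · √(12.5/591)
  = 3.858 · √0.02115
  = 3.858 · 0.1454
  = 0.5611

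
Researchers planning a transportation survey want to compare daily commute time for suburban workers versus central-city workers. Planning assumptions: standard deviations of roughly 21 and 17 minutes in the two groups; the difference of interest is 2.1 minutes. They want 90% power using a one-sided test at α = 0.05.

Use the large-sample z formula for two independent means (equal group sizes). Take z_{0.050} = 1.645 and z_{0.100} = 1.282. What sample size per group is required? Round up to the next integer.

n = (z_α + z_β)² · (σ₁² + σ₂²) / δ²
  = (1.645 + 1.282)² · (21² + 17² = 730) / 2.1²
  = 8.5673 · 730 / 4.41
  = 1418.17
Round up → n = 1419 per group.

n = 1419 per group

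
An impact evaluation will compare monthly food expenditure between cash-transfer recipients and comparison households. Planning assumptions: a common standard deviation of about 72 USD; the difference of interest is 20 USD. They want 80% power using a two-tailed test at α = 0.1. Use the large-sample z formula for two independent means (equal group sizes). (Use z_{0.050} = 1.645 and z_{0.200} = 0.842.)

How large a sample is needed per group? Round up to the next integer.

n = 161 per group

n = (z_{α/2} + z_β)² · (σ₁² + σ₂²) / δ²
  = (1.645 + 0.842)² · (2·72² = 10368) / 20²
  = 6.1852 · 10368 / 400
  = 160.32
Round up → n = 161 per group.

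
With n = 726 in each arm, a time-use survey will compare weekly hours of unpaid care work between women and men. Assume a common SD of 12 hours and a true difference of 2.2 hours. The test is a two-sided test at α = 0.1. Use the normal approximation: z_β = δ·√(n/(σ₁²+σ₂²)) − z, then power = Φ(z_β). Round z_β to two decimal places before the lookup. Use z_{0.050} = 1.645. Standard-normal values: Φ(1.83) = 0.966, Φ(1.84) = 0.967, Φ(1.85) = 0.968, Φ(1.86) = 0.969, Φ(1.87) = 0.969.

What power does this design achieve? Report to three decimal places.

z_β = δ·√(n/(σ₁²+σ₂²)) − z_{α/2}
    = 2.2 · √(726/288) − 1.645
    = 2.2 · 1.58771 − 1.645
    = 3.4930 − 1.645 = 1.8480 → 1.85
Power = Φ(1.85) = 0.968.

Power ≈ 0.968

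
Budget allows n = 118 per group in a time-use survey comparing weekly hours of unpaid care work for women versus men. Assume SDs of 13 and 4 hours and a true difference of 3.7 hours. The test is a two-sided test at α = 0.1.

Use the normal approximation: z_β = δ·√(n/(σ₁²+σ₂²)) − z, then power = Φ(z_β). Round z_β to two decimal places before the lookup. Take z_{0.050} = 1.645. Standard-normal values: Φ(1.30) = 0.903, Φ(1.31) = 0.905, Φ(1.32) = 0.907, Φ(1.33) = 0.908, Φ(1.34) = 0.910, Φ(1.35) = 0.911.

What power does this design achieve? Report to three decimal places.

z_β = δ·√(n/(σ₁²+σ₂²)) − z_{α/2}
    = 3.7 · √(118/185) − 1.645
    = 3.7 · 0.79865 − 1.645
    = 2.9550 − 1.645 = 1.3100 → 1.31
Power = Φ(1.31) = 0.905.

Power ≈ 0.905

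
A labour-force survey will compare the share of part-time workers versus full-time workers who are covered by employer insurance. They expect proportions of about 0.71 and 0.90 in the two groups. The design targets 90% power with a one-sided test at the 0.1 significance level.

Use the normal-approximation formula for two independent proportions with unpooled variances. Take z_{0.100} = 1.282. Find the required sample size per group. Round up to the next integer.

n = (z_α + z_β)² · [p₁(1−p₁) + p₂(1−p₂)] / (p₁ − p₂)²
  = (1.282 + 1.282)² · (0.71·0.29 + 0.90·0.10) / (-0.19)²
  = (2.564)² · (0.2059 + 0.0900) / 0.0361
  = 6.5741 · 0.2959 / 0.0361
  = 53.89
Round up → n = 54 per group.

n = 54 per group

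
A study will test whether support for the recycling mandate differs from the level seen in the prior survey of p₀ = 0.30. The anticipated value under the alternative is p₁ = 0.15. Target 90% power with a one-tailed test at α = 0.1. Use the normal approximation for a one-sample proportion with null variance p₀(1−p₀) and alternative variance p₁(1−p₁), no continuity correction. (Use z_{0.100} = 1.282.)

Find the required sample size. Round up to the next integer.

n = 49

n = [z_α·√(p₀q₀) + z_β·√(p₁q₁)]² / (p₁ − p₀)²
  = [1.282·√(0.30·0.70) + 1.282·√(0.15·0.85)]² / (-0.15)²
  = [1.282·0.4583 + 1.282·0.3571]² / 0.0225
  = [1.0453]² / 0.0225
  = 48.56
Round up → n = 49.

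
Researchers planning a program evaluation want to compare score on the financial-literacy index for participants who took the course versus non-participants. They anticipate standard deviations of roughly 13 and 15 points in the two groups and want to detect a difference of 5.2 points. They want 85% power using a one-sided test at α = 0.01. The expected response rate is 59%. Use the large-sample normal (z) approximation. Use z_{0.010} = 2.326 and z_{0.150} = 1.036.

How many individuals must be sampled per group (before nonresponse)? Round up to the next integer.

n = (z_α + z_β)² · (σ₁² + σ₂²) / δ²
  = (2.326 + 1.036)² · (13² + 15² = 394) / 5.2²
  = 11.3030 · 394 / 27.04
  = 164.70
Adjust for 59% response: 164.70 / 0.59 = 279.15.
Round up → n = 280 per group.

n = 280 per group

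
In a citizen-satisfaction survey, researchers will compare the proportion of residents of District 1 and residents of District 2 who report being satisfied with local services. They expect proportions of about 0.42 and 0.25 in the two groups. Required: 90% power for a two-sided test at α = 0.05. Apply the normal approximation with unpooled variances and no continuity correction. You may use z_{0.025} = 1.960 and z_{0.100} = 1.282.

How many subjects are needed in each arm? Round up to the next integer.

n = (z_{α/2} + z_β)² · [p₁(1−p₁) + p₂(1−p₂)] / (p₁ − p₂)²
  = (1.960 + 1.282)² · (0.42·0.58 + 0.25·0.75) / (0.17)²
  = (3.242)² · (0.2436 + 0.1875) / 0.0289
  = 10.5106 · 0.4311 / 0.0289
  = 156.79
Round up → n = 157 per group.

n = 157 per group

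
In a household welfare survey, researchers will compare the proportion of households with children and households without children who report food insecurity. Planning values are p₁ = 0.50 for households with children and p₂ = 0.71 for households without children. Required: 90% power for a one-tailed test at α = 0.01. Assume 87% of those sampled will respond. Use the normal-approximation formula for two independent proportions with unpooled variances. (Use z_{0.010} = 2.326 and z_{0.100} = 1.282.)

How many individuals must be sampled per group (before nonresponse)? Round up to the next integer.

n = (z_α + z_β)² · [p₁(1−p₁) + p₂(1−p₂)] / (p₁ − p₂)²
  = (2.326 + 1.282)² · (0.50·0.50 + 0.71·0.29) / (-0.21)²
  = (3.608)² · (0.2500 + 0.2059) / 0.0441
  = 13.0177 · 0.4559 / 0.0441
  = 134.57
Adjust for 87% response: 134.57 / 0.87 = 154.68.
Round up → n = 155 per group.

n = 155 per group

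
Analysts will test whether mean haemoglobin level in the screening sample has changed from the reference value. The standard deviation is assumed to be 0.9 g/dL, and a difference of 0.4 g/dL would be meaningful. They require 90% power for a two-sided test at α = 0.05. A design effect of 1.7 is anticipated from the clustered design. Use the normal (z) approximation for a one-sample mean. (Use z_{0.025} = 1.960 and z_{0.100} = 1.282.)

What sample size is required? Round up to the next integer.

n = 91

n = (z_{α/2} + z_β)² · σ² / δ²
  = (1.960 + 1.282)² · 0.9² / 0.4²
  = 10.5106 · 0.81 / 0.16
  = 53.21
Design effect: 1.7 × 53.21 = 90.46.
Round up → n = 91.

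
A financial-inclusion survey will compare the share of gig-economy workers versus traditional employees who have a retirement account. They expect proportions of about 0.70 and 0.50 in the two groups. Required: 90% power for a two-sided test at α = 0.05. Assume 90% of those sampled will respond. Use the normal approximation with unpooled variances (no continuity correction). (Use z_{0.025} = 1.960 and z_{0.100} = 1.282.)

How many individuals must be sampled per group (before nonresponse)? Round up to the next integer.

n = 135 per group

n = (z_{α/2} + z_β)² · [p₁(1−p₁) + p₂(1−p₂)] / (p₁ − p₂)²
  = (1.960 + 1.282)² · (0.70·0.30 + 0.50·0.50) / (0.20)²
  = (3.242)² · (0.2100 + 0.2500) / 0.0400
  = 10.5106 · 0.4600 / 0.0400
  = 120.87
Adjust for 90% response: 120.87 / 0.90 = 134.30.
Round up → n = 135 per group.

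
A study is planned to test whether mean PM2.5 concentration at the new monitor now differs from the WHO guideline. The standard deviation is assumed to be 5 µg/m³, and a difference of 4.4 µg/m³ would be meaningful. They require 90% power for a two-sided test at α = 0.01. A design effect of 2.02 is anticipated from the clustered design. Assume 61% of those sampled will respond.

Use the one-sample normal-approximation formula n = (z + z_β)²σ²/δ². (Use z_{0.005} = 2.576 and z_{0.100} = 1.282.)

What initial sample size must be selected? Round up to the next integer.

n = (z_{α/2} + z_β)² · σ² / δ²
  = (2.576 + 1.282)² · 5² / 4.4²
  = 14.8842 · 25 / 19.36
  = 19.22
Design effect: 2.02 × 19.22 = 38.82.
Adjust for 61% response: 38.82 / 0.61 = 63.65.
Round up → n = 64.

n = 64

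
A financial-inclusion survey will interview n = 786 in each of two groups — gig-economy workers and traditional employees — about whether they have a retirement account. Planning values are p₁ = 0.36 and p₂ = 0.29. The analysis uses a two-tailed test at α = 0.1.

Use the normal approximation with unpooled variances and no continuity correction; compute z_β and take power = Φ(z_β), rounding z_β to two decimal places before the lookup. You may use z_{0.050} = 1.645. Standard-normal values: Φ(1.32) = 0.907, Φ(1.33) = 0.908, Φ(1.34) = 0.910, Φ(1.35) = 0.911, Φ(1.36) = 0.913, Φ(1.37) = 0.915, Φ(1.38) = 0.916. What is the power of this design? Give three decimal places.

Power ≈ 0.908

z_β = |p₁−p₂|·√(n/[p₁q₁+p₂q₂]) − z_{α/2}
    = 0.07 · √(786/0.4363) − 1.645
    = 0.07 · 42.4442 − 1.645
    = 2.9711 − 1.645 = 1.3261 → 1.33
Power = Φ(1.33) = 0.908.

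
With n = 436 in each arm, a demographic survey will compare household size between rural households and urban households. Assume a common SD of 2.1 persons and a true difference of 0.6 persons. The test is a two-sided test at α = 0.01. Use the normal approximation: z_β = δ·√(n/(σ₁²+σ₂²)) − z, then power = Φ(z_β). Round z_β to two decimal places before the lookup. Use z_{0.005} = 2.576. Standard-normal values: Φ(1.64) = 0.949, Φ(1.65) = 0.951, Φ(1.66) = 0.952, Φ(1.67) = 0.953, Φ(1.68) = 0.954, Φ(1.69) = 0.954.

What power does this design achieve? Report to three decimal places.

Power ≈ 0.949

z_β = δ·√(n/(σ₁²+σ₂²)) − z_{α/2}
    = 0.6 · √(436/8.82) − 2.576
    = 0.6 · 7.03087 − 2.576
    = 4.2185 − 2.576 = 1.6425 → 1.64
Power = Φ(1.64) = 0.949.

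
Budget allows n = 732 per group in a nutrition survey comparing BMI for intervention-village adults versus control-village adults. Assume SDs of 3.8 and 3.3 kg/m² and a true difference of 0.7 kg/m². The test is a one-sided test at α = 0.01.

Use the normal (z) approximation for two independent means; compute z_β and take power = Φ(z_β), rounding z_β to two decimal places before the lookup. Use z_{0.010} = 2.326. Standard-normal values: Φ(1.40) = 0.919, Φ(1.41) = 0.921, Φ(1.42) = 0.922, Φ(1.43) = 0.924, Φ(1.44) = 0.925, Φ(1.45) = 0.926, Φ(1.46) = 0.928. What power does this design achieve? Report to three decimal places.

z_β = δ·√(n/(σ₁²+σ₂²)) − z_α
    = 0.7 · √(732/25.33) − 2.326
    = 0.7 · 5.37574 − 2.326
    = 3.7630 − 2.326 = 1.4370 → 1.44
Power = Φ(1.44) = 0.925.

Power ≈ 0.925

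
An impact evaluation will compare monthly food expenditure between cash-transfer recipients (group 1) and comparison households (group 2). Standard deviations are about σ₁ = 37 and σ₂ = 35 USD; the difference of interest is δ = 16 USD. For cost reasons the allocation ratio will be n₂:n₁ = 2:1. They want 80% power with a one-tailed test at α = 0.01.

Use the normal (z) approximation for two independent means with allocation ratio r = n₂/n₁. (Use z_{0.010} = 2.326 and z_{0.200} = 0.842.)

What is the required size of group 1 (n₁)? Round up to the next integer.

n₁ = 78

n₁ = (z_α + z_β)² · (σ₁² + σ₂²/r) / δ²
   = (2.326 + 0.842)² · (37² + 35²/2) / 16²
   = 10.0362 · (1369 + 612.5) / 256
   = 10.0362 · 1981.5 / 256
   = 77.68
Round up → n₁ = 78; n₂ = r·n₁ = 2 × 78 = 156.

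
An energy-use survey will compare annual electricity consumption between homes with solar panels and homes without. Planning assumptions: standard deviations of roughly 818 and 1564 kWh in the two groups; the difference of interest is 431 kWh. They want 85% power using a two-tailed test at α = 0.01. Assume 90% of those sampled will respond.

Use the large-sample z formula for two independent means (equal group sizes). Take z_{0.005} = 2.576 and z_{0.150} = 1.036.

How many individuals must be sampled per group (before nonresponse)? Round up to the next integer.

n = 244 per group

n = (z_{α/2} + z_β)² · (σ₁² + σ₂²) / δ²
  = (2.576 + 1.036)² · (818² + 1564² = 3115220) / 431²
  = 13.0465 · 3115220 / 185761
  = 218.79
Adjust for 90% response: 218.79 / 0.90 = 243.10.
Round up → n = 244 per group.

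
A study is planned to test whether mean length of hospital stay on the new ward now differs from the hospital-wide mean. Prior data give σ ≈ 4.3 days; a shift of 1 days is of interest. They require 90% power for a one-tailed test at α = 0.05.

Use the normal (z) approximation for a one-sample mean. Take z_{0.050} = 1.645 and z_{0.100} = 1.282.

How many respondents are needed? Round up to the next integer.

n = (z_α + z_β)² · σ² / δ²
  = (1.645 + 1.282)² · 4.3² / 1²
  = 8.5673 · 18.49 / 1
  = 158.41
Round up → n = 159.

n = 159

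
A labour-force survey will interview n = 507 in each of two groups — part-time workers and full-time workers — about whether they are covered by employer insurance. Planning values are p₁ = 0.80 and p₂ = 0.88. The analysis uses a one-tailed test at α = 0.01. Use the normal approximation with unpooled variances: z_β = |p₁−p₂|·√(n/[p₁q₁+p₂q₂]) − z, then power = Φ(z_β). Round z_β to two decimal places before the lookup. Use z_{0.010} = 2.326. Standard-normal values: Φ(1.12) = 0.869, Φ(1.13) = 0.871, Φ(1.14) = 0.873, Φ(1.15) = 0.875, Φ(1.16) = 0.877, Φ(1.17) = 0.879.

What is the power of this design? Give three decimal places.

z_β = |p₁−p₂|·√(n/[p₁q₁+p₂q₂]) − z_α
    = 0.08 · √(507/0.2656) − 2.326
    = 0.08 · 43.6908 − 2.326
    = 3.4953 − 2.326 = 1.1693 → 1.17
Power = Φ(1.17) = 0.879.

Power ≈ 0.879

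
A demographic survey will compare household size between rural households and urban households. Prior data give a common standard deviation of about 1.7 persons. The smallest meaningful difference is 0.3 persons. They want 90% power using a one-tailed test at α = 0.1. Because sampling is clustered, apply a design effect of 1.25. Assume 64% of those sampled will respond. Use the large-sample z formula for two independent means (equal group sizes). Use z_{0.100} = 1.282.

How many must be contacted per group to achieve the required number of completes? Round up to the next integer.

n = (z_α + z_β)² · (σ₁² + σ₂²) / δ²
  = (1.282 + 1.282)² · (2·1.7² = 5.78) / 0.3²
  = 6.5741 · 5.78 / 0.09
  = 422.20
Design effect: 1.25 × 422.20 = 527.75.
Adjust for 64% response: 527.75 / 0.64 = 824.62.
Round up → n = 825 per group.

n = 825 per group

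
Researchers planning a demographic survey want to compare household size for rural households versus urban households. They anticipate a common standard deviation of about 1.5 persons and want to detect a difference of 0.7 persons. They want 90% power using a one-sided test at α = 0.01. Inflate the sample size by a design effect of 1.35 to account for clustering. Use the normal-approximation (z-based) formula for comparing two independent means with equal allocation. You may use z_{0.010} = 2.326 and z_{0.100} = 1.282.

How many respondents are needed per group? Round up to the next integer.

n = 162 per group

n = (z_α + z_β)² · (σ₁² + σ₂²) / δ²
  = (2.326 + 1.282)² · (2·1.5² = 4.5) / 0.7²
  = 13.0177 · 4.5 / 0.49
  = 119.55
Design effect: 1.35 × 119.55 = 161.39.
Round up → n = 162 per group.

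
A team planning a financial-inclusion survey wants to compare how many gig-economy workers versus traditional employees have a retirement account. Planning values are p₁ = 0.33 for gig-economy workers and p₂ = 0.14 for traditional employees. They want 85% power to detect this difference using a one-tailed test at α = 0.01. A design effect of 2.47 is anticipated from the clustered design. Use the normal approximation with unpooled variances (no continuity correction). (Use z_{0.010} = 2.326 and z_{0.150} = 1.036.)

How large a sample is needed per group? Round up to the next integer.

n = 265 per group

n = (z_α + z_β)² · [p₁(1−p₁) + p₂(1−p₂)] / (p₁ − p₂)²
  = (2.326 + 1.036)² · (0.33·0.67 + 0.14·0.86) / (0.19)²
  = (3.362)² · (0.2211 + 0.1204) / 0.0361
  = 11.3030 · 0.3415 / 0.0361
  = 106.92
Design effect: 2.47 × 106.92 = 264.10.
Round up → n = 265 per group.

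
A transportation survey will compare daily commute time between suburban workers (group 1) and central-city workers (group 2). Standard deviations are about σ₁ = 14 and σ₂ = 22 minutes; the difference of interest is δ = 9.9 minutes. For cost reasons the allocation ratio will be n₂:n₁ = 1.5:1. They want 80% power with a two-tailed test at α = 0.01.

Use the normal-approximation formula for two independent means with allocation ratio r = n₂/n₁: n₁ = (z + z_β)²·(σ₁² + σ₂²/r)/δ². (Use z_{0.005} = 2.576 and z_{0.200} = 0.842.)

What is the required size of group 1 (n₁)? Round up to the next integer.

n₁ = 62

n₁ = (z_{α/2} + z_β)² · (σ₁² + σ₂²/r) / δ²
   = (2.576 + 0.842)² · (14² + 22²/1.5) / 9.9²
   = 11.6827 · (196 + 322.6667) / 98.01
   = 11.6827 · 518.6667 / 98.01
   = 61.82
Round up → n₁ = 62; n₂ = r·n₁ = 1.5 × 62 = 93.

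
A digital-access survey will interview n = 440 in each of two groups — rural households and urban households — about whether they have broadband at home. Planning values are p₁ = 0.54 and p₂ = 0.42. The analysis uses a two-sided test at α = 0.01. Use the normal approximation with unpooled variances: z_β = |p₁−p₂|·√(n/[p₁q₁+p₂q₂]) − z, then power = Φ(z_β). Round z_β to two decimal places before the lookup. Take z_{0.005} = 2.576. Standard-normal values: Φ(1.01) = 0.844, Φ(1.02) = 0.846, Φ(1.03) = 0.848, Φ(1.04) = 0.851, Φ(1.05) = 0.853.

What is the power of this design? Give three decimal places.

Power ≈ 0.844

z_β = |p₁−p₂|·√(n/[p₁q₁+p₂q₂]) − z_{α/2}
    = 0.12 · √(440/0.4920) − 2.576
    = 0.12 · 29.9050 − 2.576
    = 3.5886 − 2.576 = 1.0126 → 1.01
Power = Φ(1.01) = 0.844.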